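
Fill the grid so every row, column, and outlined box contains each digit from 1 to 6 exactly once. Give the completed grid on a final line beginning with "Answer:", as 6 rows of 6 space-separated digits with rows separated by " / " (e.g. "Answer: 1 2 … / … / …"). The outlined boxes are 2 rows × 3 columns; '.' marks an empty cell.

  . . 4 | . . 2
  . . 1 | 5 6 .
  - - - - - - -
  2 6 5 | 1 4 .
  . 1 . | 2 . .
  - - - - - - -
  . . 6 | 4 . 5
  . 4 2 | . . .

Step 1. [r2c1∈{3}] r2c1 has the single candidate 3 ⇒ r2c1=3.
Step 2. [r6c6∈{1,3,6}] across col 6, 1 lands solely at r6c6. So r6c6=1.
Step 3. [r6c5∈{3}] r6c5 is down to just 3. So r6c5=3.
Step 4. [r6c1∈{5}] r6c1 is down to just 5, so r6c1=5.
Step 5. [r3c6∈{3}] r3c6 has the single candidate 3. So r3c6=3.
Step 6. [r5c1∈{1}] nothing but 1 survives at r5c1 ⇒ r5c1=1.
Step 7. [r1c4∈{3}] r1c4 is down to just 3, so r1c4=3.
Step 8. [r5c2∈{3}] r5c2 has the single candidate 3, so r5c2=3.
Step 9. [r2c2∈{2}] r2c2's peers cover all but 2. So r2c2=2.
Step 10. [r1c2∈{5}] nothing but 5 survives at r1c2 ⇒ r1c2=5.
Step 11. [r2c6∈{4}] nothing but 4 survives at r2c6. So r2c6=4.
Step 12. [r6c4∈{6}] nothing but 6 survives at r6c4. So r6c4=6.
Step 13. [r5c5∈{2}] only 2 remains possible at r5c5. So r5c5=2.
Step 14. [r1c5∈{1}] r1c5 has the single candidate 1, so r1c5=1.
Step 15. [r4c6∈{6}] r4c6 has the single candidate 6. So r4c6=6.
Step 16. [r1c1∈{6}] r1c1 is down to just 6. So r1c1=6.
Step 17. [r4c3∈{3}] only 3 remains possible at r4c3, so r4c3=3.
Step 18. [r4c1∈{4}] nothing but 4 survives at r4c1 ⇒ r4c1=4.
Step 19. [r4c5∈{5}] nothing but 5 survives at r4c5. So r4c5=5.

Answer: 6 5 4 3 1 2 / 3 2 1 5 6 4 / 2 6 5 1 4 3 / 4 1 3 2 5 6 / 1 3 6 4 2 5 / 5 4 2 6 3 1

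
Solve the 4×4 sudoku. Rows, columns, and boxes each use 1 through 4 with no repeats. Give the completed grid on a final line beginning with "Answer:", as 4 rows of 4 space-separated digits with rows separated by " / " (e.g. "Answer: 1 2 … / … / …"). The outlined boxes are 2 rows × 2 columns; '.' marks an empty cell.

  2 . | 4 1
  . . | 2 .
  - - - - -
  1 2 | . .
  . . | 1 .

Step 1. [r2c4∈{3}] r2c4's peers cover all but 3, so r2c4=3.
Step 2. [r4c1∈{3,4}] col 1 places 3 nowhere but r4c1 ⇒ r4c1=3.
Step 3. [r4c2∈{4}] nothing but 4 survives at r4c2 ⇒ r4c2=4.
Step 4. [r3c3∈{3}] r3c3's peers cover all but 3 ⇒ r3c3=3.
Step 5. [r2c1∈{4}] only 4 remains possible at r2c1, so r2c1=4.
Step 6. [r4c4∈{2}] r4c4 has the single candidate 2 ⇒ r4c4=2.
Step 7. [r2c2∈{1}] r2c2's peers cover all but 1. So r2c2=1.
Step 8. [r3c4∈{4}] r3c4 is down to just 4 ⇒ r3c4=4.
Step 9. [r1c2∈{3}] only 3 remains possible at r1c2 ⇒ r1c2=3.

Answer: 2 3 4 1 / 4 1 2 3 / 1 2 3 4 / 3 4 1 2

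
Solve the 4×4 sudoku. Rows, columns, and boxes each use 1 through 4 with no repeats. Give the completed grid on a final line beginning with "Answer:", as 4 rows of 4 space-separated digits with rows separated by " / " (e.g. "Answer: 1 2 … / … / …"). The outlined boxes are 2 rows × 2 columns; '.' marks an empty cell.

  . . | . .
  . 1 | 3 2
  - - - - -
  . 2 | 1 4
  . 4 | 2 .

Step 1. [r1c1∈{2,3,4}] row 1 places 2 nowhere but r1c1. So r1c1=2.
Step 2. [r3c1∈{3}] only 3 remains possible at r3c1. So r3c1=3.
Step 3. [r1c2∈{3}] r1c2 has the single candidate 3, so r1c2=3.
Step 4. [r4c1∈{1}] r4c1's peers cover all but 1 ⇒ r4c1=1.
Step 5. [r2c1∈{4}] r2c1 is down to just 4. So r2c1=4.
Step 6. [r1c3∈{4}] r1c3 is down to just 4, so r1c3=4.
Step 7. [r4c4∈{3}] r4c4's peers cover all but 3 ⇒ r4c4=3.
Step 8. [r1c4∈{1}] r1c4 is down to just 1. So r1c4=1.

Answer: 2 3 4 1 / 4 1 3 2 / 3 2 1 4 / 1 4 2 3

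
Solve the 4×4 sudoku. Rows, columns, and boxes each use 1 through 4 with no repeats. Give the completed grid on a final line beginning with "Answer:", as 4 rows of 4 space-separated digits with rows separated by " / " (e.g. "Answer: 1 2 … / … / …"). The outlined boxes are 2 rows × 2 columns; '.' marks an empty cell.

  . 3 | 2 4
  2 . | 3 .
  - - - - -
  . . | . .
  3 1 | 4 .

Step 1. [r3c2∈{2,4}] 2 has one home in col 2: r3c2 ⇒ r3c2=2.
Step 2. [r3c4∈{1,3}] r3c4 is the only open cell in row 3 admitting 3. So r3c4=3.
Step 3. [r1c1∈{1}] only 1 remains possible at r1c1. So r1c1=1.
Step 4. [r3c3∈{1}] r3c3 is down to just 1. So r3c3=1.
Step 5. [r2c2∈{4}] nothing but 4 survives at r2c2 ⇒ r2c2=4.
Step 6. [r4c4∈{2}] only 2 remains possible at r4c4 ⇒ r4c4=2.
Step 7. [r3c1∈{4}] r3c1's peers cover all but 4, so r3c1=4.
Step 8. [r2c4∈{1}] r2c4 is down to just 1, so r2c4=1.

Answer: 1 3 2 4 / 2 4 3 1 / 4 2 1 3 / 3 1 4 2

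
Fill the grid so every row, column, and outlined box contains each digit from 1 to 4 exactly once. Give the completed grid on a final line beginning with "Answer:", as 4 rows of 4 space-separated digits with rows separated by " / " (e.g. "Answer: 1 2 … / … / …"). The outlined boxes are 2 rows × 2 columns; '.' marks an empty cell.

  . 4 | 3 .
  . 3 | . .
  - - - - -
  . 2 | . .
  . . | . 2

Step 1. [r1c4∈{1}] r1c4 has the single candidate 1, so r1c4=1.
Step 2. [r4c2∈{1}] r4c2's peers cover all but 1, so r4c2=1.
Step 3. [r4c3∈{4}] r4c3 is down to just 4 ⇒ r4c3=4.
Step 4. [r4c1∈{3}] r4c1 is down to just 3, so r4c1=3.
Step 5. [r2c3∈{2}] r2c3 has the single candidate 2. So r2c3=2.
Step 6. [r3c3∈{1}] r3c3 has the single candidate 1. So r3c3=1.
Step 7. [r3c1∈{4}] r3c1's peers cover all but 4, so r3c1=4.
Step 8. [r3c4∈{3}] r3c4's peers cover all but 3 ⇒ r3c4=3.
Step 9. [r2c1∈{1}] r2c1 is down to just 1. So r2c1=1.
Step 10. [r1c1∈{2}] r1c1's peers cover all but 2. So r1c1=2.
Step 11. [r2c4∈{4}] r2c4 is down to just 4 ⇒ r2c4=4.

Answer: 2 4 3 1 / 1 3 2 4 / 4 2 1 3 / 3 1 4 2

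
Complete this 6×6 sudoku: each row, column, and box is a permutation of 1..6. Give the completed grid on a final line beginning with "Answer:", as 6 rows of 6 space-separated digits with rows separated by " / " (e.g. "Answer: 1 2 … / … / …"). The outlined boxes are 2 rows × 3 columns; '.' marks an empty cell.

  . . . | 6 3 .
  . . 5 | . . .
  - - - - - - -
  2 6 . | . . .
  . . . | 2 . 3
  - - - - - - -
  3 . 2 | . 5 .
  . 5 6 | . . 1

Step 1. [r5c4∈{4}] nothing but 4 survives at r5c4. So r5c4=4.
Step 2. [r2c4∈{1}] r2c4's peers cover all but 1. So r2c4=1.
Step 3. [r1c6∈{2,4,5}] in row 1, 5 fits only at r1c6 ⇒ r1c6=5.
Step 4. [r3c6∈{4}] r3c6 is down to just 4, so r3c6=4.
Step 5. [r2c5∈{2,4}] 4 has one home in col 5: r2c5. So r2c5=4.
Step 6. [r1c2∈{1,2,4}] in row 1, 2 fits only at r1c2. So r1c2=2.
Step 7. [r4c2∈{1,4}] r4c2 is the only open cell in col 2 admitting 4. So r4c2=4.
Step 8. [r4c3∈{1}] r4c3 is down to just 1. So r4c3=1.
Step 9. [r1c1∈{1,4}] 1 has one home in row 1: r1c1, so r1c1=1.
Step 10. [r2c2∈{3}] only 3 remains possible at r2c2 ⇒ r2c2=3.
Step 11. [r6c1∈{4}] nothing but 4 survives at r6c1 ⇒ r6c1=4.
Step 12. [r4c1∈{5}] r4c1 is down to just 5 ⇒ r4c1=5.
Step 13. [r3c3∈{3}] only 3 remains possible at r3c3, so r3c3=3.
Step 14. [r1c3∈{4}] r1c3 is down to just 4. So r1c3=4.
Step 15. [r5c2∈{1}] r5c2 has the single candidate 1, so r5c2=1.
Step 16. [r5c6∈{6}] nothing but 6 survives at r5c6, so r5c6=6.
Step 17. [r3c4∈{5}] only 5 remains possible at r3c4 ⇒ r3c4=5.
Step 18. [r4c5∈{6}] nothing but 6 survives at r4c5, so r4c5=6.
Step 19. [r6c4∈{3}] only 3 remains possible at r6c4, so r6c4=3.
Step 20. [r3c5∈{1}] r3c5 is down to just 1, so r3c5=1.
Step 21. [r2c1∈{6}] r2c1 has the single candidate 6. So r2c1=6.
Step 22. [r2c6∈{2}] nothing but 2 survives at r2c6, so r2c6=2.
Step 23. [r6c5∈{2}] r6c5 is down to just 2, so r6c5=2.

Answer: 1 2 4 6 3 5 / 6 3 5 1 4 2 / 2 6 3 5 1 4 / 5 4 1 2 6 3 / 3 1 2 4 5 6 / 4 5 6 3 2 1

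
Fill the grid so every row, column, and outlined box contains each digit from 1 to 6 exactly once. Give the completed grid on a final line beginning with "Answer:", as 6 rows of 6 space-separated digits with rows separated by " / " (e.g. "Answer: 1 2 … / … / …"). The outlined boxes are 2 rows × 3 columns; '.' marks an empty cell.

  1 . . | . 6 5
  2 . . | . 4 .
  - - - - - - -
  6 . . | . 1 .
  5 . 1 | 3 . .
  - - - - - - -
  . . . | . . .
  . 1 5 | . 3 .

Step 1. [r6c1∈{4}] r6c1 is down to just 4, so r6c1=4.
Step 2. [r4c5∈{2}] only 2 remains possible at r4c5 ⇒ r4c5=2.
Step 3. [r3c6∈{4}] r3c6 has the single candidate 4. So r3c6=4.
Step 4. [r5c4∈{1,2,4,5,6}] row 5 places 4 nowhere but r5c4. So r5c4=4.
Step 5. [r2c6∈{1,3}] r2c6 is the only open cell in col 6 admitting 3, so r2c6=3.
Step 6. [r6c4∈{2,6}] col 4 places 6 nowhere but r6c4. So r6c4=6.
Step 7. [r1c3∈{3,4}] r1c3 is the only open cell in col 3 admitting 4. So r1c3=4.
Step 8. [r2c3∈{6}] nothing but 6 survives at r2c3, so r2c3=6.
Step 9. [r5c2∈{2,3,6}] in row 5, 6 fits only at r5c2, so r5c2=6.
Step 10. [r5c3∈{2,3}] in box 5, 2 fits only at r5c3, so r5c3=2.
Step 11. [r3c2∈{2,3}] in row 3, 2 fits only at r3c2 ⇒ r3c2=2.
Step 12. [r4c2∈{4}] nothing but 4 survives at r4c2, so r4c2=4.
Step 13. [r6c6∈{2}] r6c6 is down to just 2, so r6c6=2.
Step 14. [r2c2∈{5}] r2c2's peers cover all but 5, so r2c2=5.
Step 15. [r5c6∈{1}] only 1 remains possible at r5c6. So r5c6=1.
Step 16. [r1c2∈{3}] r1c2 is down to just 3, so r1c2=3.
Step 17. [r5c5∈{5}] r5c5 has the single candidate 5 ⇒ r5c5=5.
Step 18. [r1c4∈{2}] r1c4 has the single candidate 2, so r1c4=2.
Step 19. [r4c6∈{6}] r4c6 is down to just 6. So r4c6=6.
Step 20. [r2c4∈{1}] only 1 remains possible at r2c4. So r2c4=1.
Step 21. [r3c3∈{3}] r3c3 has the single candidate 3 ⇒ r3c3=3.
Step 22. [r5c1∈{3}] nothing but 3 survives at r5c1. So r5c1=3.
Step 23. [r3c4∈{5}] r3c4's peers cover all but 5, so r3c4=5.

Answer: 1 3 4 2 6 5 / 2 5 6 1 4 3 / 6 2 3 5 1 4 / 5 4 1 3 2 6 / 3 6 2 4 5 1 / 4 1 5 6 3 2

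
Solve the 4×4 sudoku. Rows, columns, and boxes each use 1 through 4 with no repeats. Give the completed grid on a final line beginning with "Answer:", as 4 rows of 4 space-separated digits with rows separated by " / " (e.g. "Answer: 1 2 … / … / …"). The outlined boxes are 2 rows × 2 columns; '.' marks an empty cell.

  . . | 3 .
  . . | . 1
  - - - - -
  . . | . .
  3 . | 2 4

Step 1. [r4c2∈{1}] nothing but 1 survives at r4c2, so r4c2=1.
Step 2. [r1c4∈{2}] r1c4's peers cover all but 2. So r1c4=2.
Step 3. [r1c2∈{4}] r1c2's peers cover all but 4 ⇒ r1c2=4.
Step 4. [r2c1∈{2}] r2c1 is down to just 2 ⇒ r2c1=2.
Step 5. [r3c1∈{4}] only 4 remains possible at r3c1, so r3c1=4.
Step 6. [r3c2∈{2}] only 2 remains possible at r3c2 ⇒ r3c2=2.
Step 7. [r2c2∈{3}] r2c2 is down to just 3 ⇒ r2c2=3.
Step 8. [r3c3∈{1}] nothing but 1 survives at r3c3, so r3c3=1.
Step 9. [r3c4∈{3}] nothing but 3 survives at r3c4. So r3c4=3.
Step 10. [r1c1∈{1}] nothing but 1 survives at r1c1, so r1c1=1.
Step 11. [r2c3∈{4}] r2c3 is down to just 4. So r2c3=4.

Answer: 1 4 3 2 / 2 3 4 1 / 4 2 1 3 / 3 1 2 4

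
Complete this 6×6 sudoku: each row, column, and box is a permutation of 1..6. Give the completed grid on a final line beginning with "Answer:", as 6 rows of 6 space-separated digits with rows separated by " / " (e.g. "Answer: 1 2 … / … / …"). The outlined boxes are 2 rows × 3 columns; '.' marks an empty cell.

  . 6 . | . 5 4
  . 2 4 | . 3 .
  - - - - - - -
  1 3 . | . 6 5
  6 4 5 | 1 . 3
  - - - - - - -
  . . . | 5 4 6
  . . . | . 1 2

Step 1. [r1c1∈{3}] r1c1's peers cover all but 3 ⇒ r1c1=3.
Step 2. [r5c3∈{1,2,3}] in row 5, 3 fits only at r5c3 ⇒ r5c3=3.
Step 3. [r2c1∈{5}] r2c1 has the single candidate 5 ⇒ r2c1=5.
Step 4. [r1c4∈{2}] r1c4's peers cover all but 2, so r1c4=2.
Step 5. [r3c3∈{2}] r3c3's peers cover all but 2 ⇒ r3c3=2.
Step 6. [r3c4∈{4}] r3c4's peers cover all but 4. So r3c4=4.
Step 7. [r6c3∈{6}] r6c3 is down to just 6 ⇒ r6c3=6.
Step 8. [r2c6∈{1}] r2c6 has the single candidate 1 ⇒ r2c6=1.
Step 9. [r4c5∈{2}] nothing but 2 survives at r4c5. So r4c5=2.
Step 10. [r5c1∈{2}] r5c1 is down to just 2 ⇒ r5c1=2.
Step 11. [r1c3∈{1}] r1c3 has the single candidate 1. So r1c3=1.
Step 12. [r6c4∈{3}] only 3 remains possible at r6c4 ⇒ r6c4=3.
Step 13. [r6c2∈{5}] r6c2 has the single candidate 5. So r6c2=5.
Step 14. [r2c4∈{6}] only 6 remains possible at r2c4, so r2c4=6.
Step 15. [r5c2∈{1}] r5c2 has the single candidate 1 ⇒ r5c2=1.
Step 16. [r6c1∈{4}] r6c1 has the single candidate 4, so r6c1=4.

Answer: 3 6 1 2 5 4 / 5 2 4 6 3 1 / 1 3 2 4 6 5 / 6 4 5 1 2 3 / 2 1 3 5 4 6 / 4 5 6 3 1 2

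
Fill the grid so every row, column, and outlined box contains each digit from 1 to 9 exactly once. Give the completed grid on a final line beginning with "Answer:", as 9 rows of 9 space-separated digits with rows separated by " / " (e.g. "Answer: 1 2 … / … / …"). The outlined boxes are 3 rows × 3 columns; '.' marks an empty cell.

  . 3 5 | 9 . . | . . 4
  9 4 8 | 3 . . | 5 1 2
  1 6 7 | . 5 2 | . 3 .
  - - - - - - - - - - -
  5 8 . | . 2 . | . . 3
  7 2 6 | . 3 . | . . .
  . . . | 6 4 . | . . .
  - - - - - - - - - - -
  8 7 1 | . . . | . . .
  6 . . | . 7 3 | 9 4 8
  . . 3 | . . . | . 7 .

Step 1. [r8c4∈{1,2,5}] 1 has one home in row 8: r8c4. So r8c4=1.
Step 2. [r6c9∈{1,5,7,9}] r6c9 is the only open cell in col 9 admitting 7, so r6c9=7.
Step 3. [r3c7∈{8}] r3c7 is down to just 8 ⇒ r3c7=8.
Step 4. [r2c5∈{6}] only 6 remains possible at r2c5, so r2c5=6.
Step 5. [r6c3∈{9}] r6c3 has the single candidate 9, so r6c3=9.
Step 6. [r7c5∈{9}] only 9 remains possible at r7c5 ⇒ r7c5=9.
Step 7. [r1c8∈{6}] r1c8 is down to just 6 ⇒ r1c8=6.
Step 8. [r4c7∈{1,4,6}] r4c7 is the only open cell in row 4 admitting 6, so r4c7=6.
Step 9. [r4c6∈{1,7,9}] r4c6 is the only open cell in row 4 admitting 1 ⇒ r4c6=1.
Step 10. [r5c6∈{5,8,9}] r5c6 is the only open cell in col 6 admitting 9. So r5c6=9.
Step 11. [r9c1∈{2,4}] r9c1 is the only open cell in col 1 admitting 4, so r9c1=4.
Step 12. [r7c6∈{4,5,6}] across col 6, 4 lands solely at r7c6, so r7c6=4.
Step 13. [r9c5∈{8}] r9c5 is down to just 8. So r9c5=8.
Step 14. [r5c4∈{5,8}] in col 4, 8 fits only at r5c4 ⇒ r5c4=8.
Step 15. [r5c8∈{5}] only 5 remains possible at r5c8 ⇒ r5c8=5.
Step 16. [r7c8∈{2}] r7c8's peers cover all but 2, so r7c8=2.
Step 17. [r7c4∈{5}] only 5 remains possible at r7c4. So r7c4=5.
Step 18. [r9c9∈{1,5,6}] across col 9, 5 lands solely at r9c9, so r9c9=5.
Step 19. [r5c9∈{1}] r5c9's peers cover all but 1. So r5c9=1.
Step 20. [r2c6∈{7}] only 7 remains possible at r2c6, so r2c6=7.
Step 21. [r7c7∈{3}] nothing but 3 survives at r7c7, so r7c7=3.
Step 22. [r5c7∈{4}] nothing but 4 survives at r5c7, so r5c7=4.
Step 23. [r6c6∈{5}] nothing but 5 survives at r6c6. So r6c6=5.
Step 24. [r4c3∈{4}] r4c3 has the single candidate 4, so r4c3=4.
Step 25. [r9c4∈{2}] nothing but 2 survives at r9c4, so r9c4=2.
Step 26. [r1c7∈{7}] r1c7 is down to just 7, so r1c7=7.
Step 27. [r3c4∈{4}] r3c4 has the single candidate 4. So r3c4=4.
Step 28. [r1c5∈{1}] r1c5 has the single candidate 1, so r1c5=1.
Step 29. [r6c2∈{1}] only 1 remains possible at r6c2. So r6c2=1.
Step 30. [r6c1∈{3}] r6c1 is down to just 3 ⇒ r6c1=3.
Step 31. [r4c4∈{7}] only 7 remains possible at r4c4. So r4c4=7.
Step 32. [r9c7∈{1}] r9c7 has the single candidate 1. So r9c7=1.
Step 33. [r4c8∈{9}] nothing but 9 survives at r4c8. So r4c8=9.
Step 34. [r3c9∈{9}] nothing but 9 survives at r3c9, so r3c9=9.
Step 35. [r9c6∈{6}] nothing but 6 survives at r9c6. So r9c6=6.
Step 36. [r8c2∈{5}] only 5 remains possible at r8c2 ⇒ r8c2=5.
Step 37. [r9c2∈{9}] r9c2 is down to just 9 ⇒ r9c2=9.
Step 38. [r8c3∈{2}] only 2 remains possible at r8c3 ⇒ r8c3=2.
Step 39. [r7c9∈{6}] r7c9's peers cover all but 6. So r7c9=6.
Step 40. [r6c7∈{2}] nothing but 2 survives at r6c7, so r6c7=2.
Step 41. [r1c1∈{2}] nothing but 2 survives at r1c1, so r1c1=2.
Step 42. [r1c6∈{8}] r1c6 is down to just 8. So r1c6=8.
Step 43. [r6c8∈{8}] r6c8 is down to just 8, so r6c8=8.

Answer: 2 3 5 9 1 8 7 6 4 / 9 4 8 3 6 7 5 1 2 / 1 6 7 4 5 2 8 3 9 / 5 8 4 7 2 1 6 9 3 / 7 2 6 8 3 9 4 5 1 / 3 1 9 6 4 5 2 8 7 / 8 7 1 5 9 4 3 2 6 / 6 5 2 1 7 3 9 4 8 / 4 9 3 2 8 6 1 7 5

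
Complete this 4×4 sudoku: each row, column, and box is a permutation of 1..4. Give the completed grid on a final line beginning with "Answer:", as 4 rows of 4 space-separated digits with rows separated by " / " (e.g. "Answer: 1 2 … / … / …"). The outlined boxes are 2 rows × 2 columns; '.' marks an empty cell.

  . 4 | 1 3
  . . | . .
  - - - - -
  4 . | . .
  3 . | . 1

Step 1. [r3c4∈{2}] r3c4 has the single candidate 2 ⇒ r3c4=2.
Step 2. [r2c3∈{2,4}] in col 3, 2 fits only at r2c3 ⇒ r2c3=2.
Step 3. [r2c1∈{1}] r2c1 is down to just 1 ⇒ r2c1=1.
Step 4. [r4c2∈{2}] r4c2's peers cover all but 2. So r4c2=2.
Step 5. [r3c2∈{1}] nothing but 1 survives at r3c2, so r3c2=1.
Step 6. [r2c2∈{3}] r2c2's peers cover all but 3, so r2c2=3.
Step 7. [r4c3∈{4}] only 4 remains possible at r4c3. So r4c3=4.
Step 8. [r1c1∈{2}] r1c1's peers cover all but 2 ⇒ r1c1=2.
Step 9. [r2c4∈{4}] nothing but 4 survives at r2c4. So r2c4=4.
Step 10. [r3c3∈{3}] r3c3 has the single candidate 3. So r3c3=3.

Answer: 2 4 1 3 / 1 3 2 4 / 4 1 3 2 / 3 2 4 1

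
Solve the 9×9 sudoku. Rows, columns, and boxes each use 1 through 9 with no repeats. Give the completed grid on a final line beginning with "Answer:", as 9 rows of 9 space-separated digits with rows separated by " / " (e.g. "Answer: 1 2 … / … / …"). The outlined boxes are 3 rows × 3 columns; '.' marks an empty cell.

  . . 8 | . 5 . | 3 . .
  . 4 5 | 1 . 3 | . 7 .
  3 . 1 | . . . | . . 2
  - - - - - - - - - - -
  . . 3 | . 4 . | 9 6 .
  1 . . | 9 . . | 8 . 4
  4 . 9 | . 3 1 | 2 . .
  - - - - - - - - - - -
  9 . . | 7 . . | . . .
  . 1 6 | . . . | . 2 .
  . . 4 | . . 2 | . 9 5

Step 1. [r2c7∈{6}] nothing but 6 survives at r2c7, so r2c7=6.
Step 2. [r5c3∈{2,7}] 7 has one home in col 3: r5c3. So r5c3=7.
Step 3. [r1c1∈{2,6,7}] r1c1 is the only open cell in col 1 admitting 6 ⇒ r1c1=6.
Step 4. [r3c5∈{6,7,8,9}] r3c5 is the only open cell in col 5 admitting 7. So r3c5=7.
Step 5. [r7c9∈{1,3,6,8}] 6 has one home in col 9: r7c9. So r7c9=6.
Step 6. [r6c8∈{5}] r6c8 is down to just 5. So r6c8=5.
Step 7. [r8c9∈{3,7,8}] 3 has one home in col 9: r8c9, so r8c9=3.
Step 8. [r7c8∈{1,4,8}] 8 has one home in box 9: r7c8, so r7c8=8.
Step 9. [r3c8∈{4}] r3c8's peers cover all but 4. So r3c8=4.
Step 10. [r4c6∈{5,7,8}] 7 has one home in col 6: r4c6, so r4c6=7.
Step 11. [r2c1∈{2}] only 2 remains possible at r2c1 ⇒ r2c1=2.
Step 12. [r5c5∈{2,6}] r5c5 is the only open cell in col 5 admitting 2, so r5c5=2.
Step 13. [r7c2∈{2,3,5}] 3 has one home in row 7: r7c2 ⇒ r7c2=3.
Step 14. [r8c1∈{5,7,8}] in box 7, 5 fits only at r8c1, so r8c1=5.
Step 15. [r4c1∈{8}] r4c1's peers cover all but 8. So r4c1=8.
Step 16. [r6c4∈{6,8}] in row 6, 8 fits only at r6c4 ⇒ r6c4=8.
Step 17. [r8c4∈{4}] only 4 remains possible at r8c4. So r8c4=4.
Step 18. [r3c6∈{6,8,9}] across row 3, 8 lands solely at r3c6. So r3c6=8.
Step 19. [r9c5∈{1,6,8}] 6 has one home in col 5: r9c5. So r9c5=6.
Step 20. [r2c5∈{9}] only 9 remains possible at r2c5 ⇒ r2c5=9.
Step 21. [r1c2∈{7,9}] row 1 places 7 nowhere but r1c2 ⇒ r1c2=7.
Step 22. [r5c6∈{5,6}] across col 6, 6 lands solely at r5c6 ⇒ r5c6=6.
Step 23. [r9c7∈{1,7}] in row 9, 1 fits only at r9c7, so r9c7=1.
Step 24. [r5c2∈{5}] nothing but 5 survives at r5c2. So r5c2=5.
Step 25. [r1c9∈{1,9}] row 1 places 9 nowhere but r1c9. So r1c9=9.
Step 26. [r2c9∈{8}] nothing but 8 survives at r2c9 ⇒ r2c9=8.
Step 27. [r9c2∈{8}] r9c2 is down to just 8, so r9c2=8.
Step 28. [r8c6∈{9}] only 9 remains possible at r8c6, so r8c6=9.
Step 29. [r3c7∈{5}] only 5 remains possible at r3c7. So r3c7=5.
Step 30. [r7c6∈{5}] r7c6 is down to just 5, so r7c6=5.
Step 31. [r6c9∈{7}] r6c9's peers cover all but 7. So r6c9=7.
Step 32. [r8c7∈{7}] only 7 remains possible at r8c7, so r8c7=7.
Step 33. [r8c5∈{8}] only 8 remains possible at r8c5 ⇒ r8c5=8.
Step 34. [r5c8∈{3}] r5c8 is down to just 3. So r5c8=3.
Step 35. [r7c7∈{4}] r7c7's peers cover all but 4 ⇒ r7c7=4.
Step 36. [r3c4∈{6}] r3c4's peers cover all but 6 ⇒ r3c4=6.
Step 37. [r4c4∈{5}] nothing but 5 survives at r4c4 ⇒ r4c4=5.
Step 38. [r1c6∈{4}] nothing but 4 survives at r1c6. So r1c6=4.
Step 39. [r4c2∈{2}] r4c2 has the single candidate 2 ⇒ r4c2=2.
Step 40. [r7c5∈{1}] r7c5's peers cover all but 1, so r7c5=1.
Step 41. [r9c4∈{3}] r9c4's peers cover all but 3, so r9c4=3.
Step 42. [r7c3∈{2}] only 2 remains possible at r7c3. So r7c3=2.
Step 43. [r6c2∈{6}] r6c2 has the single candidate 6. So r6c2=6.
Step 44. [r4c9∈{1}] only 1 remains possible at r4c9. So r4c9=1.
Step 45. [r9c1∈{7}] nothing but 7 survives at r9c1. So r9c1=7.
Step 46. [r1c8∈{1}] r1c8 has the single candidate 1 ⇒ r1c8=1.
Step 47. [r1c4∈{2}] r1c4's peers cover all but 2 ⇒ r1c4=2.
Step 48. [r3c2∈{9}] nothing but 9 survives at r3c2, so r3c2=9.

Answer: 6 7 8 2 5 4 3 1 9 / 2 4 5 1 9 3 6 7 8 / 3 9 1 6 7 8 5 4 2 / 8 2 3 5 4 7 9 6 1 / 1 5 7 9 2 6 8 3 4 / 4 6 9 8 3 1 2 5 7 / 9 3 2 7 1 5 4 8 6 / 5 1 6 4 8 9 7 2 3 / 7 8 4 3 6 2 1 9 5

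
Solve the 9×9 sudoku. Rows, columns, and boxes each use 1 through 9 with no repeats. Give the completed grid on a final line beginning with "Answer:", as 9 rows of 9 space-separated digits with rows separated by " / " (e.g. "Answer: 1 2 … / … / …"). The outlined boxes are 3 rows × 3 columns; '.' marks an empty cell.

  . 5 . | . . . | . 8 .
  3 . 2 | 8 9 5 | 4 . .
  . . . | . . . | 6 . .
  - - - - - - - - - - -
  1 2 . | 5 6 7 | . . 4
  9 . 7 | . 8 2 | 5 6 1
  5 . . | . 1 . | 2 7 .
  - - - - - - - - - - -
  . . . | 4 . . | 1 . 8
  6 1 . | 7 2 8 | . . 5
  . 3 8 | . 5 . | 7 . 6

Step 1. [r6c6∈{3,4,9}] across box 5, 4 lands solely at r6c6. So r6c6=4.
Step 2. [r1c4∈{1,2,3,6}] across col 4, 6 lands solely at r1c4, so r1c4=6.
Step 3. [r1c9∈{2,3,7,9}] row 1 places 2 nowhere but r1c9, so r1c9=2.
Step 4. [r7c5∈{3}] only 3 remains possible at r7c5, so r7c5=3.
Step 5. [r4c3∈{3}] only 3 remains possible at r4c3, so r4c3=3.
Step 6. [r4c8∈{9}] r4c8 is down to just 9, so r4c8=9.
Step 7. [r3c9∈{3,7,9}] r3c9 is the only open cell in col 9 admitting 9 ⇒ r3c9=9.
Step 8. [r1c3∈{1,4,9}] r1c3 is the only open cell in row 1 admitting 9 ⇒ r1c3=9.
Step 9. [r1c6∈{1,3}] row 1 places 1 nowhere but r1c6 ⇒ r1c6=1.
Step 10. [r8c3∈{4}] nothing but 4 survives at r8c3. So r8c3=4.
Step 11. [r3c1∈{4,7,8}] r3c1 is the only open cell in col 1 admitting 8. So r3c1=8.
Step 12. [r1c1∈{4,7}] in col 1, 4 fits only at r1c1. So r1c1=4.
Step 13. [r3c2∈{7}] r3c2 is down to just 7. So r3c2=7.
Step 14. [r9c6∈{9}] only 9 remains possible at r9c6, so r9c6=9.
Step 15. [r8c8∈{3}] r8c8 is down to just 3, so r8c8=3.
Step 16. [r5c4∈{3}] nothing but 3 survives at r5c4 ⇒ r5c4=3.
Step 17. [r9c1∈{2}] r9c1's peers cover all but 2, so r9c1=2.
Step 18. [r6c2∈{6,8}] row 6 places 8 nowhere but r6c2. So r6c2=8.
Step 19. [r3c8∈{1,5}] r3c8 is the only open cell in row 3 admitting 5, so r3c8=5.
Step 20. [r3c4∈{2}] only 2 remains possible at r3c4. So r3c4=2.
Step 21. [r3c3∈{1}] r3c3 has the single candidate 1, so r3c3=1.
Step 22. [r1c5∈{7}] r1c5's peers cover all but 7, so r1c5=7.
Step 23. [r7c8∈{2}] only 2 remains possible at r7c8, so r7c8=2.
Step 24. [r2c2∈{6}] r2c2's peers cover all but 6, so r2c2=6.
Step 25. [r1c7∈{3}] r1c7's peers cover all but 3, so r1c7=3.
Step 26. [r7c2∈{9}] nothing but 9 survives at r7c2 ⇒ r7c2=9.
Step 27. [r5c2∈{4}] nothing but 4 survives at r5c2, so r5c2=4.
Step 28. [r7c1∈{7}] r7c1's peers cover all but 7, so r7c1=7.
Step 29. [r3c6∈{3}] r3c6 is down to just 3 ⇒ r3c6=3.
Step 30. [r7c6∈{6}] r7c6 has the single candidate 6, so r7c6=6.
Step 31. [r4c7∈{8}] only 8 remains possible at r4c7, so r4c7=8.
Step 32. [r7c3∈{5}] r7c3 has the single candidate 5, so r7c3=5.
Step 33. [r6c9∈{3}] r6c9's peers cover all but 3, so r6c9=3.
Step 34. [r9c8∈{4}] r9c8 has the single candidate 4, so r9c8=4.
Step 35. [r6c4∈{9}] r6c4's peers cover all but 9, so r6c4=9.
Step 36. [r9c4∈{1}] nothing but 1 survives at r9c4. So r9c4=1.
Step 37. [r2c8∈{1}] r2c8 is down to just 1. So r2c8=1.
Step 38. [r2c9∈{7}] r2c9's peers cover all but 7. So r2c9=7.
Step 39. [r8c7∈{9}] r8c7's peers cover all but 9. So r8c7=9.
Step 40. [r3c5∈{4}] only 4 remains possible at r3c5. So r3c5=4.
Step 41. [r6c3∈{6}] only 6 remains possible at r6c3. So r6c3=6.

Answer: 4 5 9 6 7 1 3 8 2 / 3 6 2 8 9 5 4 1 7 / 8 7 1 2 4 3 6 5 9 / 1 2 3 5 6 7 8 9 4 / 9 4 7 3 8 2 5 6 1 / 5 8 6 9 1 4 2 7 3 / 7 9 5 4 3 6 1 2 8 / 6 1 4 7 2 8 9 3 5 / 2 3 8 1 5 9 7 4 6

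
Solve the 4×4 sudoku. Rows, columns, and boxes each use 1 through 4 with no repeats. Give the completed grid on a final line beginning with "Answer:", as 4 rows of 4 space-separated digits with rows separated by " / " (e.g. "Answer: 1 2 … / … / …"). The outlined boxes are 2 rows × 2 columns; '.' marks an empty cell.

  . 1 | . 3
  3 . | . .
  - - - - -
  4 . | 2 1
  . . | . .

Step 1. [r1c3∈{4}] only 4 remains possible at r1c3 ⇒ r1c3=4.
Step 2. [r1c1∈{2}] r1c1 has the single candidate 2. So r1c1=2.
Step 3. [r3c2∈{3}] only 3 remains possible at r3c2. So r3c2=3.
Step 4. [r4c4∈{4}] r4c4 is down to just 4 ⇒ r4c4=4.
Step 5. [r2c4∈{2}] nothing but 2 survives at r2c4 ⇒ r2c4=2.
Step 6. [r4c3∈{3}] only 3 remains possible at r4c3 ⇒ r4c3=3.
Step 7. [r4c2∈{2}] only 2 remains possible at r4c2. So r4c2=2.
Step 8. [r2c2∈{4}] r2c2's peers cover all but 4, so r2c2=4.
Step 9. [r4c1∈{1}] r4c1 has the single candidate 1. So r4c1=1.
Step 10. [r2c3∈{1}] r2c3's peers cover all but 1, so r2c3=1.

Answer: 2 1 4 3 / 3 4 1 2 / 4 3 2 1 / 1 2 3 4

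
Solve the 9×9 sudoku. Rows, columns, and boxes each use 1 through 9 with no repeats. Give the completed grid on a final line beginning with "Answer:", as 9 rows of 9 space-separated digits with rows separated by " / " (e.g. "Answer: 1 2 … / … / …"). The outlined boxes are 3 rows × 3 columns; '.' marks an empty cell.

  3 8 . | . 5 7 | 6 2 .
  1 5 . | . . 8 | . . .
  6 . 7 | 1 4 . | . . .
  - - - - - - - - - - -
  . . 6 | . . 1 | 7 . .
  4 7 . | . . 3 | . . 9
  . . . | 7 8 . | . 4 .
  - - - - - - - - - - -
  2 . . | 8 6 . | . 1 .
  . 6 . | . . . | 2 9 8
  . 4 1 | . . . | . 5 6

Step 1. [r5c5∈{2}] r5c5 has the single candidate 2. So r5c5=2.
Step 2. [r9c7∈{3}] r9c7's peers cover all but 3 ⇒ r9c7=3.
Step 3. [r4c5∈{9}] r4c5 is down to just 9 ⇒ r4c5=9.
Step 4. [r6c2∈{1,2,3,9}] 1 has one home in col 2: r6c2. So r6c2=1.
Step 5. [r6c7∈{5}] r6c7 is down to just 5 ⇒ r6c7=5.
Step 6. [r2c4∈{2,3,6,9}] row 2 places 6 nowhere but r2c4. So r2c4=6.
Step 7. [r8c4∈{3,4,5}] in col 4, 3 fits only at r8c4, so r8c4=3.
Step 8. [r5c3∈{5,8}] across col 3, 8 lands solely at r5c3, so r5c3=8.
Step 9. [r2c3∈{2,4,9}] 2 has one home in row 2: r2c3 ⇒ r2c3=2.
Step 10. [r3c2∈{9}] only 9 remains possible at r3c2. So r3c2=9.
Step 11. [r8c3∈{5}] r8c3's peers cover all but 5, so r8c3=5.
Step 12. [r7c7∈{4}] nothing but 4 survives at r7c7, so r7c7=4.
Step 13. [r2c9∈{3,4,7}] 4 has one home in row 2: r2c9. So r2c9=4.
Step 14. [r9c4∈{2,9}] across col 4, 2 lands solely at r9c4. So r9c4=2.
Step 15. [r9c1∈{7,8,9}] in row 9, 8 fits only at r9c1 ⇒ r9c1=8.
Step 16. [r7c3∈{3,9}] box 7 places 9 nowhere but r7c3 ⇒ r7c3=9.
Step 17. [r4c8∈{3,8}] across row 4, 8 lands solely at r4c8 ⇒ r4c8=8.
Step 18. [r3c8∈{3}] nothing but 3 survives at r3c8 ⇒ r3c8=3.
Step 19. [r6c3∈{3}] r6c3's peers cover all but 3, so r6c3=3.
Step 20. [r4c9∈{2,3}] in row 4, 3 fits only at r4c9, so r4c9=3.
Step 21. [r5c4∈{5}] r5c4's peers cover all but 5, so r5c4=5.
Step 22. [r8c1∈{7}] nothing but 7 survives at r8c1, so r8c1=7.
Step 23. [r2c7∈{9}] nothing but 9 survives at r2c7 ⇒ r2c7=9.
Step 24. [r5c8∈{6}] nothing but 6 survives at r5c8, so r5c8=6.
Step 25. [r4c2∈{2}] only 2 remains possible at r4c2 ⇒ r4c2=2.
Step 26. [r8c5∈{1}] r8c5 is down to just 1. So r8c5=1.
Step 27. [r8c6∈{4}] r8c6's peers cover all but 4 ⇒ r8c6=4.
Step 28. [r4c1∈{5}] r4c1 is down to just 5, so r4c1=5.
Step 29. [r1c9∈{1}] r1c9 has the single candidate 1 ⇒ r1c9=1.
Step 30. [r6c6∈{6}] nothing but 6 survives at r6c6, so r6c6=6.
Step 31. [r3c6∈{2}] only 2 remains possible at r3c6. So r3c6=2.
Step 32. [r7c2∈{3}] r7c2's peers cover all but 3, so r7c2=3.
Step 33. [r7c9∈{7}] only 7 remains possible at r7c9 ⇒ r7c9=7.
Step 34. [r3c9∈{5}] r3c9 has the single candidate 5 ⇒ r3c9=5.
Step 35. [r9c5∈{7}] r9c5's peers cover all but 7 ⇒ r9c5=7.
Step 36. [r1c3∈{4}] r1c3 is down to just 4. So r1c3=4.
Step 37. [r6c1∈{9}] only 9 remains possible at r6c1. So r6c1=9.
Step 38. [r5c7∈{1}] nothing but 1 survives at r5c7, so r5c7=1.
Step 39. [r4c4∈{4}] r4c4 is down to just 4 ⇒ r4c4=4.
Step 40. [r2c5∈{3}] nothing but 3 survives at r2c5. So r2c5=3.
Step 41. [r1c4∈{9}] r1c4's peers cover all but 9 ⇒ r1c4=9.
Step 42. [r2c8∈{7}] nothing but 7 survives at r2c8. So r2c8=7.
Step 43. [r3c7∈{8}] nothing but 8 survives at r3c7, so r3c7=8.
Step 44. [r7c6∈{5}] only 5 remains possible at r7c6. So r7c6=5.
Step 45. [r9c6∈{9}] nothing but 9 survives at r9c6, so r9c6=9.
Step 46. [r6c9∈{2}] r6c9 has the single candidate 2, so r6c9=2.

Answer: 3 8 4 9 5 7 6 2 1 / 1 5 2 6 3 8 9 7 4 / 6 9 7 1 4 2 8 3 5 / 5 2 6 4 9 1 7 8 3 / 4 7 8 5 2 3 1 6 9 / 9 1 3 7 8 6 5 4 2 / 2 3 9 8 6 5 4 1 7 / 7 6 5 3 1 4 2 9 8 / 8 4 1 2 7 9 3 5 6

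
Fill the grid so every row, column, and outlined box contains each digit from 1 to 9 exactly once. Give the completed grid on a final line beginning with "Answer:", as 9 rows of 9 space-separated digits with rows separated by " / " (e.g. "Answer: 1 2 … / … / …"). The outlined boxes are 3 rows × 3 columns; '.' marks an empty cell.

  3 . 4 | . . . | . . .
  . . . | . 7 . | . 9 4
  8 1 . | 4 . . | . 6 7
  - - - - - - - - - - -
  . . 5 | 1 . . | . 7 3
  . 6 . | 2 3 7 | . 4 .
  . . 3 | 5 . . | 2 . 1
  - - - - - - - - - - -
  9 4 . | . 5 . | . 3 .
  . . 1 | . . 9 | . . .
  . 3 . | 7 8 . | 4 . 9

Step 1. [r7c4∈{6}] r7c4's peers cover all but 6. So r7c4=6.
Step 2. [r6c8∈{8}] r6c8 is down to just 8, so r6c8=8.
Step 3. [r1c5∈{1,2,6,9}] 1 has one home in col 5: r1c5 ⇒ r1c5=1.
Step 4. [r1c6∈{2,5,6,8}] 6 has one home in row 1: r1c6, so r1c6=6.
Step 5. [r7c3∈{2,7,8}] r7c3 is the only open cell in col 3 admitting 7, so r7c3=7.
Step 6. [r8c2∈{2,5,8}] r8c2 is the only open cell in box 7 admitting 8. So r8c2=8.
Step 7. [r8c9∈{2,5,6}] across col 9, 6 lands solely at r8c9, so r8c9=6.
Step 8. [r2c7∈{1,3,5,8}] r2c7 is the only open cell in row 2 admitting 1. So r2c7=1.
Step 9. [r6c6∈{4}] nothing but 4 survives at r6c6. So r6c6=4.
Step 10. [r1c2∈{2,5,7,9}] across row 1, 7 lands solely at r1c2. So r1c2=7.
Step 11. [r2c2∈{2,5}] r2c2 is the only open cell in col 2 admitting 5, so r2c2=5.
Step 12. [r6c2∈{9}] nothing but 9 survives at r6c2, so r6c2=9.
Step 13. [r3c6∈{2,3,5}] col 6 places 5 nowhere but r3c6 ⇒ r3c6=5.
Step 14. [r2c6∈{2,3,8}] 3 has one home in col 6: r2c6. So r2c6=3.
Step 15. [r9c8∈{1,2,5}] 1 has one home in col 8: r9c8 ⇒ r9c8=1.
Step 16. [r9c6∈{2}] nothing but 2 survives at r9c6, so r9c6=2.
Step 17. [r8c1∈{2,5}] r8c1 is the only open cell in box 7 admitting 2, so r8c1=2.
Step 18. [r4c5∈{6,9}] 9 has one home in box 5: r4c5. So r4c5=9.
Step 19. [r2c3∈{2,6}] 2 has one home in row 2: r2c3 ⇒ r2c3=2.
Step 20. [r8c8∈{5}] r8c8 is down to just 5, so r8c8=5.
Step 21. [r5c9∈{5}] only 5 remains possible at r5c9, so r5c9=5.
Step 22. [r7c7∈{8}] nothing but 8 survives at r7c7. So r7c7=8.
Step 23. [r1c9∈{2,8}] in col 9, 8 fits only at r1c9. So r1c9=8.
Step 24. [r9c1∈{5,6}] row 9 places 5 nowhere but r9c1, so r9c1=5.
Step 25. [r5c3∈{8}] nothing but 8 survives at r5c3 ⇒ r5c3=8.
Step 26. [r5c7∈{9}] only 9 remains possible at r5c7, so r5c7=9.
Step 27. [r3c5∈{2}] nothing but 2 survives at r3c5. So r3c5=2.
Step 28. [r9c3∈{6}] r9c3 is down to just 6. So r9c3=6.
Step 29. [r6c5∈{6}] r6c5's peers cover all but 6, so r6c5=6.
Step 30. [r6c1∈{7}] r6c1 is down to just 7. So r6c1=7.
Step 31. [r7c6∈{1}] r7c6 has the single candidate 1, so r7c6=1.
Step 32. [r4c7∈{6}] r4c7 has the single candidate 6 ⇒ r4c7=6.
Step 33. [r1c8∈{2}] r1c8's peers cover all but 2. So r1c8=2.
Step 34. [r1c7∈{5}] nothing but 5 survives at r1c7. So r1c7=5.
Step 35. [r8c7∈{7}] r8c7's peers cover all but 7 ⇒ r8c7=7.
Step 36. [r4c2∈{2}] nothing but 2 survives at r4c2 ⇒ r4c2=2.
Step 37. [r2c1∈{6}] r2c1 is down to just 6. So r2c1=6.
Step 38. [r1c4∈{9}] r1c4 is down to just 9, so r1c4=9.
Step 39. [r3c3∈{9}] r3c3 has the single candidate 9. So r3c3=9.
Step 40. [r5c1∈{1}] r5c1's peers cover all but 1, so r5c1=1.
Step 41. [r3c7∈{3}] nothing but 3 survives at r3c7 ⇒ r3c7=3.
Step 42. [r7c9∈{2}] r7c9 has the single candidate 2. So r7c9=2.
Step 43. [r2c4∈{8}] only 8 remains possible at r2c4, so r2c4=8.
Step 44. [r4c1∈{4}] only 4 remains possible at r4c1, so r4c1=4.
Step 45. [r8c4∈{3}] only 3 remains possible at r8c4, so r8c4=3.
Step 46. [r4c6∈{8}] r4c6 has the single candidate 8. So r4c6=8.
Step 47. [r8c5∈{4}] r8c5's peers cover all but 4. So r8c5=4.

Answer: 3 7 4 9 1 6 5 2 8 / 6 5 2 8 7 3 1 9 4 / 8 1 9 4 2 5 3 6 7 / 4 2 5 1 9 8 6 7 3 / 1 6 8 2 3 7 9 4 5 / 7 9 3 5 6 4 2 8 1 / 9 4 7 6 5 1 8 3 2 / 2 8 1 3 4 9 7 5 6 / 5 3 6 7 8 2 4 1 9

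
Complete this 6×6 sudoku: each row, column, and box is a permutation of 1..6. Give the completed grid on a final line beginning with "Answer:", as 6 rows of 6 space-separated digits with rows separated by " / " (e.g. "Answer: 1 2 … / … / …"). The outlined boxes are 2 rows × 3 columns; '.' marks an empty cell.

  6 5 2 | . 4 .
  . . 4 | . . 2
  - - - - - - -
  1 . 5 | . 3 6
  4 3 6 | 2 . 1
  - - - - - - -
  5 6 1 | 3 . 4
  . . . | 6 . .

Step 1. [r6c5∈{1,2,5}] 1 has one home in row 6: r6c5, so r6c5=1.
Step 2. [r2c4∈{1,5}] in col 4, 5 fits only at r2c4 ⇒ r2c4=5.
Step 3. [r6c1∈{2,3}] in col 1, 2 fits only at r6c1, so r6c1=2.
Step 4. [r6c2∈{4}] r6c2 is down to just 4. So r6c2=4.
Step 5. [r1c4∈{1}] r1c4 has the single candidate 1. So r1c4=1.
Step 6. [r2c5∈{6}] nothing but 6 survives at r2c5. So r2c5=6.
Step 7. [r3c2∈{2}] r3c2 is down to just 2, so r3c2=2.
Step 8. [r4c5∈{5}] r4c5 has the single candidate 5, so r4c5=5.
Step 9. [r2c1∈{3}] r2c1's peers cover all but 3, so r2c1=3.
Step 10. [r2c2∈{1}] r2c2 is down to just 1, so r2c2=1.
Step 11. [r3c4∈{4}] r3c4 is down to just 4, so r3c4=4.
Step 12. [r6c6∈{5}] only 5 remains possible at r6c6. So r6c6=5.
Step 13. [r6c3∈{3}] r6c3 has the single candidate 3, so r6c3=3.
Step 14. [r5c5∈{2}] r5c5's peers cover all but 2 ⇒ r5c5=2.
Step 15. [r1c6∈{3}] r1c6 is down to just 3 ⇒ r1c6=3.

Answer: 6 5 2 1 4 3 / 3 1 4 5 6 2 / 1 2 5 4 3 6 / 4 3 6 2 5 1 / 5 6 1 3 2 4 / 2 4 3 6 1 5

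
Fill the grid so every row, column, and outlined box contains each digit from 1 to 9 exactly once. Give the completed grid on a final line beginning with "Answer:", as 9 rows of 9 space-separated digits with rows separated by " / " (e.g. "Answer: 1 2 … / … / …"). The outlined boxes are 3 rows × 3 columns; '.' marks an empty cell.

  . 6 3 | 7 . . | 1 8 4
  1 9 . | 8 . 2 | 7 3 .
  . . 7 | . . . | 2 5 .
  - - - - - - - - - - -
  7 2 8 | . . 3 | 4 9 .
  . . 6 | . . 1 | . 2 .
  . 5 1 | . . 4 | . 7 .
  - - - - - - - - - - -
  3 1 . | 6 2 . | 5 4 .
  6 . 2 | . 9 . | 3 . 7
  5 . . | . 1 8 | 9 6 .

Step 1. [r4c4∈{5}] nothing but 5 survives at r4c4, so r4c4=5.
Step 2. [r6c7∈{6,8}] across col 7, 6 lands solely at r6c7. So r6c7=6.
Step 3. [r3c6∈{6,9}] r3c6 is the only open cell in col 6 admitting 6, so r3c6=6.
Step 4. [r9c3∈{4}] r9c3 is down to just 4, so r9c3=4.
Step 5. [r3c4∈{1,3,4,9}] 1 has one home in row 3: r3c4 ⇒ r3c4=1.
Step 6. [r5c7∈{8}] r5c7 is down to just 8 ⇒ r5c7=8.
Step 7. [r5c4∈{9}] r5c4 has the single candidate 9 ⇒ r5c4=9.
Step 8. [r3c1∈{4,8}] r3c1 is the only open cell in col 1 admitting 8 ⇒ r3c1=8.
Step 9. [r5c2∈{3,4}] 3 has one home in col 2: r5c2. So r5c2=3.
Step 10. [r2c5∈{4,5}] r2c5 is the only open cell in row 2 admitting 4. So r2c5=4.
Step 11. [r1c6∈{5,9}] 9 has one home in row 1: r1c6 ⇒ r1c6=9.
Step 12. [r2c9∈{6}] only 6 remains possible at r2c9, so r2c9=6.
Step 13. [r9c4∈{3}] nothing but 3 survives at r9c4. So r9c4=3.
Step 14. [r8c8∈{1}] nothing but 1 survives at r8c8, so r8c8=1.
Step 15. [r7c9∈{8}] r7c9's peers cover all but 8. So r7c9=8.
Step 16. [r6c4∈{2}] r6c4 has the single candidate 2. So r6c4=2.
Step 17. [r5c1∈{4}] r5c1 is down to just 4. So r5c1=4.
Step 18. [r6c5∈{8}] r6c5 has the single candidate 8, so r6c5=8.
Step 19. [r6c9∈{3}] r6c9 is down to just 3, so r6c9=3.
Step 20. [r2c3∈{5}] only 5 remains possible at r2c3, so r2c3=5.
Step 21. [r9c9∈{2}] r9c9 is down to just 2. So r9c9=2.
Step 22. [r7c6∈{7}] only 7 remains possible at r7c6. So r7c6=7.
Step 23. [r8c4∈{4}] r8c4 has the single candidate 4 ⇒ r8c4=4.
Step 24. [r8c2∈{8}] r8c2's peers cover all but 8 ⇒ r8c2=8.
Step 25. [r6c1∈{9}] r6c1's peers cover all but 9, so r6c1=9.
Step 26. [r5c5∈{7}] r5c5 has the single candidate 7, so r5c5=7.
Step 27. [r3c5∈{3}] r3c5's peers cover all but 3, so r3c5=3.
Step 28. [r4c5∈{6}] only 6 remains possible at r4c5, so r4c5=6.
Step 29. [r3c2∈{4}] only 4 remains possible at r3c2, so r3c2=4.
Step 30. [r8c6∈{5}] r8c6's peers cover all but 5, so r8c6=5.
Step 31. [r9c2∈{7}] r9c2's peers cover all but 7, so r9c2=7.
Step 32. [r7c3∈{9}] r7c3's peers cover all but 9. So r7c3=9.
Step 33. [r4c9∈{1}] r4c9 has the single candidate 1 ⇒ r4c9=1.
Step 34. [r1c5∈{5}] r1c5 has the single candidate 5 ⇒ r1c5=5.
Step 35. [r1c1∈{2}] only 2 remains possible at r1c1 ⇒ r1c1=2.
Step 36. [r5c9∈{5}] r5c9 is down to just 5, so r5c9=5.
Step 37. [r3c9∈{9}] r3c9's peers cover all but 9. So r3c9=9.

Answer: 2 6 3 7 5 9 1 8 4 / 1 9 5 8 4 2 7 3 6 / 8 4 7 1 3 6 2 5 9 / 7 2 8 5 6 3 4 9 1 / 4 3 6 9 7 1 8 2 5 / 9 5 1 2 8 4 6 7 3 / 3 1 9 6 2 7 5 4 8 / 6 8 2 4 9 5 3 1 7 / 5 7 4 3 1 8 9 6 2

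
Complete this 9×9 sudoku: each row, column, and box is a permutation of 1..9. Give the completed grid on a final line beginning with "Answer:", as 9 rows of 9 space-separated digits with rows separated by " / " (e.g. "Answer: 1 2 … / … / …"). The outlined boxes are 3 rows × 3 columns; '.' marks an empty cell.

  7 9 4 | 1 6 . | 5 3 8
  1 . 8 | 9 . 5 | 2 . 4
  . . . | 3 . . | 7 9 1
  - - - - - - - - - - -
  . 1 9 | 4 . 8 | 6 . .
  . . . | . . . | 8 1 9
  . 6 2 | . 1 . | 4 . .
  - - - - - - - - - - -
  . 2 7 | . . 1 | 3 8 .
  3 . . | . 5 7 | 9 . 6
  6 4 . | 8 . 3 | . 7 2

Step 1. [r4c1∈{5}] r4c1 is down to just 5 ⇒ r4c1=5.
Step 2. [r5c4∈{2,5,6,7}] r5c4 is the only open cell in row 5 admitting 5, so r5c4=5.
Step 3. [r1c6∈{2}] r1c6's peers cover all but 2. So r1c6=2.
Step 4. [r6c4∈{7}] nothing but 7 survives at r6c4 ⇒ r6c4=7.
Step 5. [r7c5∈{4,9}] 4 has one home in row 7: r7c5 ⇒ r7c5=4.
Step 6. [r5c5∈{2,3}] 2 has one home in row 5: r5c5, so r5c5=2.
Step 7. [r6c9∈{3,5}] r6c9 is the only open cell in row 6 admitting 3 ⇒ r6c9=3.
Step 8. [r9c3∈{1,5}] row 9 places 5 nowhere but r9c3, so r9c3=5.
Step 9. [r2c2∈{3}] r2c2 has the single candidate 3. So r2c2=3.
Step 10. [r8c3∈{1}] only 1 remains possible at r8c3, so r8c3=1.
Step 11. [r5c1∈{4}] r5c1 is down to just 4 ⇒ r5c1=4.
Step 12. [r6c1∈{8}] nothing but 8 survives at r6c1, so r6c1=8.
Step 13. [r3c1∈{2}] r3c1 has the single candidate 2 ⇒ r3c1=2.
Step 14. [r3c2∈{5}] only 5 remains possible at r3c2, so r3c2=5.
Step 15. [r8c8∈{4}] r8c8 is down to just 4 ⇒ r8c8=4.
Step 16. [r8c4∈{2}] r8c4's peers cover all but 2 ⇒ r8c4=2.
Step 17. [r7c4∈{6}] r7c4 is down to just 6 ⇒ r7c4=6.
Step 18. [r3c5∈{8}] nothing but 8 survives at r3c5, so r3c5=8.
Step 19. [r9c7∈{1}] only 1 remains possible at r9c7, so r9c7=1.
Step 20. [r5c3∈{3}] r5c3's peers cover all but 3 ⇒ r5c3=3.
Step 21. [r4c5∈{3}] r4c5 has the single candidate 3 ⇒ r4c5=3.
Step 22. [r7c1∈{9}] r7c1 has the single candidate 9, so r7c1=9.
Step 23. [r3c6∈{4}] r3c6's peers cover all but 4. So r3c6=4.
Step 24. [r8c2∈{8}] nothing but 8 survives at r8c2, so r8c2=8.
Step 25. [r7c9∈{5}] nothing but 5 survives at r7c9 ⇒ r7c9=5.
Step 26. [r4c8∈{2}] r4c8 is down to just 2, so r4c8=2.
Step 27. [r4c9∈{7}] r4c9 has the single candidate 7 ⇒ r4c9=7.
Step 28. [r5c6∈{6}] only 6 remains possible at r5c6, so r5c6=6.
Step 29. [r9c5∈{9}] r9c5 has the single candidate 9 ⇒ r9c5=9.
Step 30. [r2c8∈{6}] r2c8 is down to just 6 ⇒ r2c8=6.
Step 31. [r5c2∈{7}] r5c2 is down to just 7. So r5c2=7.
Step 32. [r2c5∈{7}] r2c5's peers cover all but 7 ⇒ r2c5=7.
Step 33. [r6c6∈{9}] only 9 remains possible at r6c6, so r6c6=9.
Step 34. [r3c3∈{6}] nothing but 6 survives at r3c3. So r3c3=6.
Step 35. [r6c8∈{5}] r6c8 has the single candidate 5 ⇒ r6c8=5.

Answer: 7 9 4 1 6 2 5 3 8 / 1 3 8 9 7 5 2 6 4 / 2 5 6 3 8 4 7 9 1 / 5 1 9 4 3 8 6 2 7 / 4 7 3 5 2 6 8 1 9 / 8 6 2 7 1 9 4 5 3 / 9 2 7 6 4 1 3 8 5 / 3 8 1 2 5 7 9 4 6 / 6 4 5 8 9 3 1 7 2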